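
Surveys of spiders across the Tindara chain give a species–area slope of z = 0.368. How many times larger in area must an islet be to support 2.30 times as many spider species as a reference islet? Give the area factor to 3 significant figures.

9.62

(A₂/A₁)^0.368 = 2.3, so A₂/A₁ = 2.3^(1/0.368) = 2.3^2.717
ln(A₂/A₁) = ln 2.3 / 0.368 = 0.8329 / 0.368 = 2.2633
A₂/A₁ = e^2.2633 ≈ 9.615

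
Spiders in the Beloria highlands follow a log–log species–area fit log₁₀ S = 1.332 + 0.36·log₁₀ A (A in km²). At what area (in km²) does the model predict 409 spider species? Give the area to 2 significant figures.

3600 km²

409 = 21.48 × A^0.36  ⇒  A^0.36 = 409/21.48 = 19.04
ln A = ln(19.04) / 0.36 = 2.9467 / 0.36 = 8.1852
A = e^8.1852 ≈ 3587 km²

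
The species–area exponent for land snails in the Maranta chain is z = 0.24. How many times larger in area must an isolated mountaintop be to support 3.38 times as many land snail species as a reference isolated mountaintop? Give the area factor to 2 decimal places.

159.89

(A₂/A₁)^0.24 = 3.38, so A₂/A₁ = 3.38^(1/0.24) = 3.38^4.167
ln(A₂/A₁) = ln 3.38 / 0.24 = 1.2179 / 0.24 = 5.0745
A₂/A₁ = e^5.0745 ≈ 159.9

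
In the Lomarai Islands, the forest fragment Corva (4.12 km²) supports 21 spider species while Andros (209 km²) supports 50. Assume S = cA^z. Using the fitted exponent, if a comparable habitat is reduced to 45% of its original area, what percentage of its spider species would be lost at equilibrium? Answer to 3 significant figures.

16.2%

z = ln(50/21) / ln(209/4.12) = 0.8675 / 3.9265 = 0.2209
S_new/S_old = (A_new/A_old)^z = 0.45^0.2209 = exp(0.2209 × -0.7985) = 0.8383
Fraction lost = 1 − 0.8383 = 0.1617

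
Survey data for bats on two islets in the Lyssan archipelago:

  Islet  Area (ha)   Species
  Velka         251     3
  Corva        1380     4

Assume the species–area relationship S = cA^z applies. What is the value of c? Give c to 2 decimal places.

z = ln(S₂/S₁) / ln(A₂/A₁) = ln(4/3) / ln(1380/251) = 0.2877 / 1.7044 = 0.1688
c = S₁ / A₁^z = 3 / 251^0.1688 = 3 / 2.541 = 1.181

1.18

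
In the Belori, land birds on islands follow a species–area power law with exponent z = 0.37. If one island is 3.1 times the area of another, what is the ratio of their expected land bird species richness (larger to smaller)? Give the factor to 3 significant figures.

S₂/S₁ = (A₂/A₁)^z = 3.1^0.37
ln(S₂/S₁) = 0.37 × ln 3.1 = 0.37 × 1.1314 = 0.4186
S₂/S₁ = e^0.4186 ≈ 1.52

1.52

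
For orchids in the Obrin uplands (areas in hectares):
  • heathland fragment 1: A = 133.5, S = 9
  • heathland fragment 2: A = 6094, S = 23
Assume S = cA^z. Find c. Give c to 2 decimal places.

z = ln(S₂/S₁) / ln(A₂/A₁) = ln(23/9) / ln(6094/133.5) = 0.9383 / 3.8210 = 0.2456
c = S₁ / A₁^z = 9 / 133.5^0.2456 = 9 / 3.326 = 2.706

2.71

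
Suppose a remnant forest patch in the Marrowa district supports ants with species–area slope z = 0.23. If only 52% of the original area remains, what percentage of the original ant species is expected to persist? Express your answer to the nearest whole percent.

86%

S_new/S_old = (A_new/A_old)^z = 0.52^0.23
= exp(0.23 × ln 0.52) = exp(0.23 × -0.6539) = exp(-0.1504) ≈ 0.8604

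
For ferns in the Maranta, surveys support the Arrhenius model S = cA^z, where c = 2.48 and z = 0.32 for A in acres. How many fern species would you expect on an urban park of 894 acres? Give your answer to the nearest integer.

22

S = 2.48 × 894^0.32 = 2.48 × 8.799 ≈ 21.82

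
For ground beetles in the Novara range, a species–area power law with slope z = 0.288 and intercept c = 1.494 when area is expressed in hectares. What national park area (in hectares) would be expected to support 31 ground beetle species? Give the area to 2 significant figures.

37000 hectares

31 = 1.494 × A^0.288  ⇒  A^0.288 = 31/1.494 = 20.75
ln A = ln(20.75) / 0.288 = 3.0325 / 0.288 = 10.5296
A = e^10.5296 ≈ 37407 hectares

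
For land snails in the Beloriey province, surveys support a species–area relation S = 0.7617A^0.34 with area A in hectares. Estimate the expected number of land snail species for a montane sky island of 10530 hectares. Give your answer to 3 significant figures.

17.8

S = 0.7617 × 10530^0.34
ln S = ln 0.7617 + 0.34 × ln 10530 = -0.2722 + 0.34 × 9.2620 = 2.8769
S = e^2.8769 ≈ 17.76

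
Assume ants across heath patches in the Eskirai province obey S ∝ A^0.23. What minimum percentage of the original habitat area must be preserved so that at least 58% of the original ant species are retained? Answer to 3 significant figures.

9.36%

Need (A_new/A_old)^0.23 = 0.58, so A_new/A_old = 0.58^(1/0.23) = 0.58^4.348
ln(A_new/A_old) = ln 0.58 / 0.23 = -0.5447 / 0.23 = -2.3684
A_new/A_old = e^-2.3684 ≈ 0.09363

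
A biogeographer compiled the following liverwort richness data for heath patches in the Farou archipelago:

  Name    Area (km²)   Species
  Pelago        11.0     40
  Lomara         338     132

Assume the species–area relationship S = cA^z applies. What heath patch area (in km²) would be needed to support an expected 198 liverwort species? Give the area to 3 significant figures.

1080 km²

z = ln(132/40) / ln(338/11) = 1.1939 / 3.4252 = 0.3486
c = 40 / 11^0.3486 = 40 / 2.307 = 17.34
A = (198/17.34)^(1/0.3486) ⇒ ln A = ln(11.42)/0.3486 = 6.9863
A = e^6.9863 ≈ 1082 km²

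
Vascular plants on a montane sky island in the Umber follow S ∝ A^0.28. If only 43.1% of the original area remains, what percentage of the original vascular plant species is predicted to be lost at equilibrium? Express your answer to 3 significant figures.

S_new/S_old = (A_new/A_old)^z = 0.431^0.28
= exp(0.28 × ln 0.431) = exp(0.28 × -0.8416) = exp(-0.2357) ≈ 0.79
Fraction lost = 1 − 0.79 = 0.21

21.0%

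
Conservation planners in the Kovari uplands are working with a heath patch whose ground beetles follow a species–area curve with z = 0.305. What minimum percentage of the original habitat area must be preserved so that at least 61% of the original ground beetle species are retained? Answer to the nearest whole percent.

20%

Need (A_new/A_old)^0.305 = 0.61, so A_new/A_old = 0.61^(1/0.305) = 0.61^3.279
ln(A_new/A_old) = ln 0.61 / 0.305 = -0.4943 / 0.305 = -1.6206
A_new/A_old = e^-1.6206 ≈ 0.1978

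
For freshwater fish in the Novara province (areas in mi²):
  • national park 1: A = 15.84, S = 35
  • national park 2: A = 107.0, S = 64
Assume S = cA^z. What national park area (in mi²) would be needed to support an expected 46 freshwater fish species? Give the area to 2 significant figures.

38 mi²

z = ln(64/35) / ln(107/15.84) = 0.6035 / 1.9103 = 0.3159
c = 35 / 15.84^0.3159 = 35 / 2.394 = 14.62
A = (46/14.62)^(1/0.3159) ⇒ ln A = ln(3.146)/0.3159 = 3.6276
A = e^3.6276 ≈ 37.62 mi²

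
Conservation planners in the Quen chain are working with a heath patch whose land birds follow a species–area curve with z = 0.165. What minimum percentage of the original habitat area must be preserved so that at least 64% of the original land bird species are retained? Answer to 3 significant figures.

Need (A_new/A_old)^0.165 = 0.64, so A_new/A_old = 0.64^(1/0.165) = 0.64^6.061
ln(A_new/A_old) = ln 0.64 / 0.165 = -0.4463 / 0.165 = -2.7048
A_new/A_old = e^-2.7048 ≈ 0.06689

6.69%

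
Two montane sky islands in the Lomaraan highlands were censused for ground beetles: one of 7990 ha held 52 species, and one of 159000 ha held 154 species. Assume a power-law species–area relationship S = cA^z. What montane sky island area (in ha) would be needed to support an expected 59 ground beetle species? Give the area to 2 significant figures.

11000 ha

z = ln(154/52) / ln(159000/7990) = 1.0857 / 2.9907 = 0.3630
c = 52 / 7990^0.3630 = 52 / 26.11 = 1.992
A = (59/1.992)^(1/0.3630) ⇒ ln A = ln(29.62)/0.3630 = 9.3338
A = e^9.3338 ≈ 11314 ha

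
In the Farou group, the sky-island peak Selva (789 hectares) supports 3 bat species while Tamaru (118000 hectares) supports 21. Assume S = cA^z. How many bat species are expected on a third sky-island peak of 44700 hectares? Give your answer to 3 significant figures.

z = ln(21/3) / ln(118000/789) = 1.9459 / 5.0077 = 0.3886
c = 3 / 789^0.3886 = 3 / 13.36 = 0.2246
S₃ = 0.2246 × 44700^0.3886 = 0.2246 × 64.13 ≈ 14.4

14.4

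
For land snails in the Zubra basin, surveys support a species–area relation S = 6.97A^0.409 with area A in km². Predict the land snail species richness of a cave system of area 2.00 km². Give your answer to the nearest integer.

9 species

S = 6.97 × 2^0.409
ln S = ln 6.97 + 0.409 × ln 2 = 1.9416 + 0.409 × 0.6931 = 2.2251
S = e^2.2251 ≈ 9.255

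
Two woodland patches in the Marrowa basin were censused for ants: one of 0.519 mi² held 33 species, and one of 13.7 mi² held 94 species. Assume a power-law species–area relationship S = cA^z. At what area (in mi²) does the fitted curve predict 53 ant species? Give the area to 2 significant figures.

z = ln(94/33) / ln(13.7/0.519) = 1.0468 / 3.2732 = 0.3198
c = 33 / 0.519^0.3198 = 33 / 0.8108 = 40.7
A = (53/40.7)^(1/0.3198) ⇒ ln A = ln(1.302)/0.3198 = 0.8256
A = e^0.8256 ≈ 2.283 mi²

2.3 mi²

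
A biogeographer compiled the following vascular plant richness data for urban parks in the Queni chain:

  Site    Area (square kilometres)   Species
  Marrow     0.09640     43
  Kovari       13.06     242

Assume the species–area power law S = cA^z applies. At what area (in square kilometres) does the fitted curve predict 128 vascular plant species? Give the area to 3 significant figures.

2.14 square kilometres

z = ln(242/43) / ln(13.06/0.0964) = 1.7277 / 4.9088 = 0.3520
c = 43 / 0.0964^0.3520 = 43 / 0.439 = 97.96
A = (128/97.96)^(1/0.3520) ⇒ ln A = ln(1.307)/0.3520 = 0.7600
A = e^0.7600 ≈ 2.138 square kilometres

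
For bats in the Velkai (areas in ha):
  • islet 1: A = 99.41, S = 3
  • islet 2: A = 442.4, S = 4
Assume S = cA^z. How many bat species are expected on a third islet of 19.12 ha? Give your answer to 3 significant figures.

2.18

z = ln(4/3) / ln(442.4/99.41) = 0.2877 / 1.4930 = 0.1927
c = 3 / 99.41^0.1927 = 3 / 2.426 = 1.237
S₃ = 1.237 × 19.12^0.1927 = 1.237 × 1.766 ≈ 2.184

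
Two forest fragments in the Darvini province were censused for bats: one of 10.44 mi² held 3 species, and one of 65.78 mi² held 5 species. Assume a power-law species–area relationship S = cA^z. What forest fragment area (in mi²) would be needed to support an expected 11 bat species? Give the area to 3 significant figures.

z = ln(5/3) / ln(65.78/10.44) = 0.5108 / 1.8407 = 0.2775
c = 3 / 10.44^0.2775 = 3 / 1.917 = 1.565
A = (11/1.565)^(1/0.2775) ⇒ ln A = ln(7.03)/0.2775 = 7.0274
A = e^7.0274 ≈ 1127 mi²

1130 mi²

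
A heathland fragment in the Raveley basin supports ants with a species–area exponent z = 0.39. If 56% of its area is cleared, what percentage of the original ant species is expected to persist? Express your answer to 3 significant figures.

S_new/S_old = (A_new/A_old)^z = 0.44^0.39
= exp(0.39 × ln 0.44) = exp(0.39 × -0.8210) = exp(-0.3202) ≈ 0.726

72.6%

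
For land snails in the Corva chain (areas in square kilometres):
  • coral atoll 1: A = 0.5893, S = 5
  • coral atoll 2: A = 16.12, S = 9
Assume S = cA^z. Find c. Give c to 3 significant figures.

z = ln(S₂/S₁) / ln(A₂/A₁) = ln(9/5) / ln(16.12/0.5893) = 0.5878 / 3.3089 = 0.1776
c = S₁ / A₁^z = 5 / 0.5893^0.1776 = 5 / 0.9103 = 5.492

5.49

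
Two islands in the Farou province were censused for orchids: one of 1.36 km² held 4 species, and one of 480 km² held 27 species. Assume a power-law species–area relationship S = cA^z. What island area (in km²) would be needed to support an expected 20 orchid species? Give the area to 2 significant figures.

190 km²

z = ln(27/4) / ln(480/1.36) = 1.9095 / 5.8663 = 0.3255
c = 4 / 1.36^0.3255 = 4 / 1.105 = 3.619
A = (20/3.619)^(1/0.3255) ⇒ ln A = ln(5.526)/0.3255 = 5.2518
A = e^5.2518 ≈ 190.9 km²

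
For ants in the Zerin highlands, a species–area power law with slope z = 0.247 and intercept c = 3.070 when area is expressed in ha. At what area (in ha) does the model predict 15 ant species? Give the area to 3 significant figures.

616 ha

15 = 3.07 × A^0.247  ⇒  A^0.247 = 15/3.07 = 4.886
ln A = ln(4.886) / 0.247 = 1.5864 / 0.247 = 6.4226
A = e^6.4226 ≈ 615.6 ha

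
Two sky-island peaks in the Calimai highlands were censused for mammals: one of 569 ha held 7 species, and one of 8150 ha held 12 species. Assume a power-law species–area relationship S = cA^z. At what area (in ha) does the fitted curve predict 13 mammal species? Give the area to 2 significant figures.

z = ln(12/7) / ln(8150/569) = 0.5390 / 2.6619 = 0.2025
c = 7 / 569^0.2025 = 7 / 3.613 = 1.937
A = (13/1.937)^(1/0.2025) ⇒ ln A = ln(6.71)/0.2025 = 9.4011
A = e^9.4011 ≈ 12101 ha

12000 ha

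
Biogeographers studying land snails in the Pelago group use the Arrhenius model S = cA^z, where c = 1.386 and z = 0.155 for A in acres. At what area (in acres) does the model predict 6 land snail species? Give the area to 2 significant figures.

13000 acres

6 = 1.386 × A^0.155  ⇒  A^0.155 = 6/1.386 = 4.329
ln A = ln(4.329) / 0.155 = 1.4653 / 0.155 = 9.4538
A = e^9.4538 ≈ 12756 acres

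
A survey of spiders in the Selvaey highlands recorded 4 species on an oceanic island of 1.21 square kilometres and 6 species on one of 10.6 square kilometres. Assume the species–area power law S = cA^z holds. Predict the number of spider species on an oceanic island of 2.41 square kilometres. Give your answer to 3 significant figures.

z = ln(6/4) / ln(10.6/1.21) = 0.4055 / 2.1702 = 0.1868
c = 4 / 1.21^0.1868 = 4 / 1.036 = 3.86
S₃ = 3.86 × 2.41^0.1868 = 3.86 × 1.179 ≈ 4.55

4.55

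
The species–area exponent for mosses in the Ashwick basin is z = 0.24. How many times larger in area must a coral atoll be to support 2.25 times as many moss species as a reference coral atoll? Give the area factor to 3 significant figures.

(A₂/A₁)^0.24 = 2.25, so A₂/A₁ = 2.25^(1/0.24) = 2.25^4.167
ln(A₂/A₁) = ln 2.25 / 0.24 = 0.8109 / 0.24 = 3.3789
A₂/A₁ = e^3.3789 ≈ 29.34

29.3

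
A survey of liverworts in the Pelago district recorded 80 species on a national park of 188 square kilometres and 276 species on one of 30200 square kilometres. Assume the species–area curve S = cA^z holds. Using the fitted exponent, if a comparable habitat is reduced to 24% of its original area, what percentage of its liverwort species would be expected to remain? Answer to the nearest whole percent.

71%

z = ln(276/80) / ln(30200/188) = 1.2384 / 5.0792 = 0.2438
S_new/S_old = (A_new/A_old)^z = 0.24^0.2438 = exp(0.2438 × -1.4271) = 0.7061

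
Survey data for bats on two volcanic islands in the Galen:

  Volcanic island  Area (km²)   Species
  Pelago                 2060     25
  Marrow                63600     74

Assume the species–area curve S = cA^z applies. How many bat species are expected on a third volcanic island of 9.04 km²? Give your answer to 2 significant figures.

4.5

z = ln(74/25) / ln(63600/2060) = 1.0852 / 3.4299 = 0.3164
c = 25 / 2060^0.3164 = 25 / 11.18 = 2.236
S₃ = 2.236 × 9.04^0.3164 = 2.236 × 2.007 ≈ 4.487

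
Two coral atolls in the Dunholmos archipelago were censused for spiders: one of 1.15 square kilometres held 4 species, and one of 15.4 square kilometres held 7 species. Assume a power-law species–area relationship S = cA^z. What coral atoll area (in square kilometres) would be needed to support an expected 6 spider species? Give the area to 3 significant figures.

7.54 square kilometres

z = ln(7/4) / ln(15.4/1.15) = 0.5596 / 2.5946 = 0.2157
c = 4 / 1.15^0.2157 = 4 / 1.031 = 3.881
A = (6/3.881)^(1/0.2157) ⇒ ln A = ln(1.546)/0.2157 = 2.0197
A = e^2.0197 ≈ 7.536 square kilometres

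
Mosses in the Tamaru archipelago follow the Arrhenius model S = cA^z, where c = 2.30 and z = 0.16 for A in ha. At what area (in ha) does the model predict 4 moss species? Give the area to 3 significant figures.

31.8 ha

4 = 2.3 × A^0.16  ⇒  A^0.16 = 4/2.3 = 1.739
ln A = ln(1.739) / 0.16 = 0.5534 / 0.16 = 3.4587
A = e^3.4587 ≈ 31.77 ha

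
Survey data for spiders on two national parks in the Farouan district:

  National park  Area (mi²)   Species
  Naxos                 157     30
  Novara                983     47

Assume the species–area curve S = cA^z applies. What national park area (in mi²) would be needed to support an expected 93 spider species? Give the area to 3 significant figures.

16000 mi²

z = ln(47/30) / ln(983/157) = 0.4490 / 1.8344 = 0.2447
c = 30 / 157^0.2447 = 30 / 3.447 = 8.703
A = (93/8.703)^(1/0.2447) ⇒ ln A = ln(10.69)/0.2447 = 9.6790
A = e^9.6790 ≈ 15979 mi²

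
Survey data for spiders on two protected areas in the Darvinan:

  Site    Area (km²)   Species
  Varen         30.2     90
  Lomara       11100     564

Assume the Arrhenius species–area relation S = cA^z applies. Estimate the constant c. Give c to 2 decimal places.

31.22

z = ln(S₂/S₁) / ln(A₂/A₁) = ln(564/90) / ln(11100/30.2) = 1.8352 / 5.9069 = 0.3107
c = S₁ / A₁^z = 90 / 30.2^0.3107 = 90 / 2.883 = 31.22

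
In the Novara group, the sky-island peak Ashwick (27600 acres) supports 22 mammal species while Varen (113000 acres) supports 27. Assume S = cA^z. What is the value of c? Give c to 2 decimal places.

4.98

z = ln(S₂/S₁) / ln(A₂/A₁) = ln(27/22) / ln(113000/27600) = 0.2048 / 1.4096 = 0.1453
c = S₁ / A₁^z = 22 / 27600^0.1453 = 22 / 4.418 = 4.98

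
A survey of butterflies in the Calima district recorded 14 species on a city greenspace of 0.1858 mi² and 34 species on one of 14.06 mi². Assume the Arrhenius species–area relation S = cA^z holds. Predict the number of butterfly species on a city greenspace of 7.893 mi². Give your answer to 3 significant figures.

30.2

z = ln(34/14) / ln(14.06/0.1858) = 0.8873 / 4.3264 = 0.2051
c = 14 / 0.1858^0.2051 = 14 / 0.7081 = 19.77
S₃ = 19.77 × 7.893^0.2051 = 19.77 × 1.528 ≈ 30.2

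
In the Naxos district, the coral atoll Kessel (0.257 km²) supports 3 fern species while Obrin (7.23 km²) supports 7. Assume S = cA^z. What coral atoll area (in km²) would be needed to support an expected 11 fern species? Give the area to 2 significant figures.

z = ln(7/3) / ln(7.23/0.257) = 0.8473 / 3.3369 = 0.2539
c = 3 / 0.257^0.2539 = 3 / 0.7082 = 4.236
A = (11/4.236)^(1/0.2539) ⇒ ln A = ln(2.597)/0.2539 = 3.7583
A = e^3.7583 ≈ 42.88 km²

43 km²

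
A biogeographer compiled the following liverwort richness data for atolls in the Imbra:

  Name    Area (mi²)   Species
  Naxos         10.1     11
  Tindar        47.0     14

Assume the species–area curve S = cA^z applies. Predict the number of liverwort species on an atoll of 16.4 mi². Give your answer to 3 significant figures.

z = ln(14/11) / ln(47/10.1) = 0.2412 / 1.5376 = 0.1568
c = 11 / 10.1^0.1568 = 11 / 1.437 = 7.654
S₃ = 7.654 × 16.4^0.1568 = 7.654 × 1.551 ≈ 11.87

11.9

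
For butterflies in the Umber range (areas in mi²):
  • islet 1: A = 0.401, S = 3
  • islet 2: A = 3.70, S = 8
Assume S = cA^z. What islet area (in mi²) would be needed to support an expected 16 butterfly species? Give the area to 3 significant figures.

17.8 mi²

z = ln(8/3) / ln(3.7/0.401) = 0.9808 / 2.2221 = 0.4414
c = 3 / 0.401^0.4414 = 3 / 0.6681 = 4.49
A = (16/4.49)^(1/0.4414) ⇒ ln A = ln(3.563)/0.4414 = 2.8787
A = e^2.8787 ≈ 17.79 mi²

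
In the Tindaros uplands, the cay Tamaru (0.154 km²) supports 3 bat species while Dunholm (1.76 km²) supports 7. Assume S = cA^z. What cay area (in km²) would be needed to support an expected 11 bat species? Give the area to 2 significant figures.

z = ln(7/3) / ln(1.76/0.154) = 0.8473 / 2.4361 = 0.3478
c = 3 / 0.154^0.3478 = 3 / 0.5217 = 5.751
A = (11/5.751)^(1/0.3478) ⇒ ln A = ln(1.913)/0.3478 = 1.8648
A = e^1.8648 ≈ 6.455 km²

6.5 km²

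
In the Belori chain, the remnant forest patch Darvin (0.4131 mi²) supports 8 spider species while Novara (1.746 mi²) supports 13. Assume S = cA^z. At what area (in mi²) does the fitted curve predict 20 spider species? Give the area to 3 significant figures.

6.27 mi²

z = ln(13/8) / ln(1.746/0.4131) = 0.4855 / 1.4414 = 0.3368
c = 8 / 0.4131^0.3368 = 8 / 0.7425 = 10.77
A = (20/10.77)^(1/0.3368) ⇒ ln A = ln(1.856)/0.3368 = 1.8363
A = e^1.8363 ≈ 6.273 mi²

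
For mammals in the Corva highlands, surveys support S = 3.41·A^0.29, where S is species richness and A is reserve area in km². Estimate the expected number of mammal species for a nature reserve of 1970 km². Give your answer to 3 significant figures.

S = 3.41 × 1970^0.29
ln S = ln 3.41 + 0.29 × ln 1970 = 1.2267 + 0.29 × 7.5858 = 3.4266
S = e^3.4266 ≈ 30.77

30.8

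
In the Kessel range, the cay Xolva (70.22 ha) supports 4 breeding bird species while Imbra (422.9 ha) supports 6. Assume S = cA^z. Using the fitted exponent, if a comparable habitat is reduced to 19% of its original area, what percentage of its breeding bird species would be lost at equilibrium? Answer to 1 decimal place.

31.3%

z = ln(6/4) / ln(422.9/70.22) = 0.4055 / 1.7955 = 0.2258
S_new/S_old = (A_new/A_old)^z = 0.19^0.2258 = exp(0.2258 × -1.6607) = 0.6873
Fraction lost = 1 − 0.6873 = 0.3127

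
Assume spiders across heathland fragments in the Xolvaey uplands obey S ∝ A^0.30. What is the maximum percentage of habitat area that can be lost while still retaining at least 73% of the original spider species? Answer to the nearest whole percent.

65%

Need (A_new/A_old)^0.3 = 0.73, so A_new/A_old = 0.73^(1/0.3) = 0.73^3.333
ln(A_new/A_old) = ln 0.73 / 0.3 = -0.3147 / 0.3 = -1.0490
A_new/A_old = e^-1.0490 ≈ 0.3503
Fraction that can be lost = 1 − 0.3503 = 0.6497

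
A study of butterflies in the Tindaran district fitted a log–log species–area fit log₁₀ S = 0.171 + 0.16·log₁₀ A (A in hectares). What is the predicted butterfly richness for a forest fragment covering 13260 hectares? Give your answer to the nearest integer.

7

S = 1.483 × 13260^0.16
ln S = ln 1.483 + 0.16 × ln 13260 = 0.3937 + 0.16 × 9.4925 = 1.9125
S = e^1.9125 ≈ 6.77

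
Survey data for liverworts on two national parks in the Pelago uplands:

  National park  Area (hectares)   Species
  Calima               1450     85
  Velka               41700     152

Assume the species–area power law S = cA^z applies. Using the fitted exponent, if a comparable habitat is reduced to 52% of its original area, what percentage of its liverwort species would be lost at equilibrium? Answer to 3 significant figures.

10.7%

z = ln(152/85) / ln(41700/1450) = 0.5812 / 3.3589 = 0.1730
S_new/S_old = (A_new/A_old)^z = 0.52^0.1730 = exp(0.1730 × -0.6539) = 0.893
Fraction lost = 1 − 0.893 = 0.107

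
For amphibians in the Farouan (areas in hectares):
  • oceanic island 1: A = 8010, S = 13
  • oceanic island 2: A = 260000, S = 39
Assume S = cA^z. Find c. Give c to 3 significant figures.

0.761

z = ln(S₂/S₁) / ln(A₂/A₁) = ln(39/13) / ln(260000/8010) = 1.0986 / 3.4800 = 0.3157
c = S₁ / A₁^z = 13 / 8010^0.3157 = 13 / 17.07 = 0.7614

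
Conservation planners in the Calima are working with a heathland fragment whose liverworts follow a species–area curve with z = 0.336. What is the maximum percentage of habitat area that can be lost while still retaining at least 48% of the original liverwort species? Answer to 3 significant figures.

88.7%

Need (A_new/A_old)^0.336 = 0.48, so A_new/A_old = 0.48^(1/0.336) = 0.48^2.976
ln(A_new/A_old) = ln 0.48 / 0.336 = -0.7340 / 0.336 = -2.1844
A_new/A_old = e^-2.1844 ≈ 0.1125
Fraction that can be lost = 1 − 0.1125 = 0.8875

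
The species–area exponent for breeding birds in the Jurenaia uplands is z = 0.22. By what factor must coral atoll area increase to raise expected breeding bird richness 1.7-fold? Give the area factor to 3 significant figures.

11.2

(A₂/A₁)^0.22 = 1.7, so A₂/A₁ = 1.7^(1/0.22) = 1.7^4.545
ln(A₂/A₁) = ln 1.7 / 0.22 = 0.5306 / 0.22 = 2.4119
A₂/A₁ = e^2.4119 ≈ 11.16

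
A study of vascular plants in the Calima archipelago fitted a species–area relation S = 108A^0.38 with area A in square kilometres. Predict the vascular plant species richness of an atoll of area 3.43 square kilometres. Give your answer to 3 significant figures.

S = 108 × 3.43^0.38
ln S = ln 108 + 0.38 × ln 3.43 = 4.6821 + 0.38 × 1.2326 = 5.1505
S = e^5.1505 ≈ 172.5

173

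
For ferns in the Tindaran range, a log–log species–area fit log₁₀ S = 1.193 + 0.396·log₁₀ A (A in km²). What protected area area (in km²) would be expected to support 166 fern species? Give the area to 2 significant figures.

166 = 15.6 × A^0.396  ⇒  A^0.396 = 166/15.6 = 10.64
ln A = ln(10.64) / 0.396 = 2.3650 / 0.396 = 5.9722
A = e^5.9722 ≈ 392.4 km²

390 km²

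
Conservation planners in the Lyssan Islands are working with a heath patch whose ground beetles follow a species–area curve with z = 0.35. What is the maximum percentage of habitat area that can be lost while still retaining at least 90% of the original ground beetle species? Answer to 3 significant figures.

26.0%

Need (A_new/A_old)^0.35 = 0.9, so A_new/A_old = 0.9^(1/0.35) = 0.9^2.857
ln(A_new/A_old) = ln 0.9 / 0.35 = -0.1054 / 0.35 = -0.3010
A_new/A_old = e^-0.3010 ≈ 0.7401
Fraction that can be lost = 1 − 0.7401 = 0.2599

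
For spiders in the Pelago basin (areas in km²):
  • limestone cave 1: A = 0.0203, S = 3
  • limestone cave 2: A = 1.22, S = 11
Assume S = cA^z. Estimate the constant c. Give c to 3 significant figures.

z = ln(S₂/S₁) / ln(A₂/A₁) = ln(11/3) / ln(1.22/0.0203) = 1.2993 / 4.0960 = 0.3172
c = S₁ / A₁^z = 3 / 0.0203^0.3172 = 3 / 0.2905 = 10.33

10.3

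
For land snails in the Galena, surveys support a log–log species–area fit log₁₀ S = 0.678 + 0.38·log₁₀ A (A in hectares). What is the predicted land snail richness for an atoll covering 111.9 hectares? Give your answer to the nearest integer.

29 species

S = 4.764 × 111.9^0.38
ln S = ln 4.764 + 0.38 × ln 111.9 = 1.5612 + 0.38 × 4.7176 = 3.3538
S = e^3.3538 ≈ 28.61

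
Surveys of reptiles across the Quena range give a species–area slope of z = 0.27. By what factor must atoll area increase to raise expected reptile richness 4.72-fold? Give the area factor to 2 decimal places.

(A₂/A₁)^0.27 = 4.72, so A₂/A₁ = 4.72^(1/0.27) = 4.72^3.704
ln(A₂/A₁) = ln 4.72 / 0.27 = 1.5518 / 0.27 = 5.7474
A₂/A₁ = e^5.7474 ≈ 313.4

313.39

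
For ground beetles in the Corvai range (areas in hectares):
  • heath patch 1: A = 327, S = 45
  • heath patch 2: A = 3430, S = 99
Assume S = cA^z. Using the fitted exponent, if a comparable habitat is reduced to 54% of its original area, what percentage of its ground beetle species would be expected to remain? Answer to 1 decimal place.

z = ln(99/45) / ln(3430/327) = 0.7885 / 2.3504 = 0.3355
S_new/S_old = (A_new/A_old)^z = 0.54^0.3355 = exp(0.3355 × -0.6162) = 0.8133

81.3%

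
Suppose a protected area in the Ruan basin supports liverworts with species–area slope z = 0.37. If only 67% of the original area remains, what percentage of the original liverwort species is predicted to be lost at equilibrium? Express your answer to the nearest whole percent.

14%

S_new/S_old = (A_new/A_old)^z = 0.67^0.37
= exp(0.37 × ln 0.67) = exp(0.37 × -0.4005) = exp(-0.1482) ≈ 0.8623
Fraction lost = 1 − 0.8623 = 0.1377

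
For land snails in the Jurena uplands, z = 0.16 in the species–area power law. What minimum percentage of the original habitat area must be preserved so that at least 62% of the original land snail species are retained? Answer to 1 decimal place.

Need (A_new/A_old)^0.16 = 0.62, so A_new/A_old = 0.62^(1/0.16) = 0.62^6.25
ln(A_new/A_old) = ln 0.62 / 0.16 = -0.4780 / 0.16 = -2.9877
A_new/A_old = e^-2.9877 ≈ 0.0504

5.0%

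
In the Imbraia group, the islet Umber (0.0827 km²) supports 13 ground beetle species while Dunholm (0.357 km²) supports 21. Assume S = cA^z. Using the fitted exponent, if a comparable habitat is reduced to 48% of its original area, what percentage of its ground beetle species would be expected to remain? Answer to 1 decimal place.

78.6%

z = ln(21/13) / ln(0.357/0.0827) = 0.4796 / 1.4625 = 0.3279
S_new/S_old = (A_new/A_old)^z = 0.48^0.3279 = exp(0.3279 × -0.7340) = 0.7861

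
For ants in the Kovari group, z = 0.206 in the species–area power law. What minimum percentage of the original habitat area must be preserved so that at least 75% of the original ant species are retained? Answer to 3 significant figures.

24.7%

Need (A_new/A_old)^0.206 = 0.75, so A_new/A_old = 0.75^(1/0.206) = 0.75^4.854
ln(A_new/A_old) = ln 0.75 / 0.206 = -0.2877 / 0.206 = -1.3965
A_new/A_old = e^-1.3965 ≈ 0.2475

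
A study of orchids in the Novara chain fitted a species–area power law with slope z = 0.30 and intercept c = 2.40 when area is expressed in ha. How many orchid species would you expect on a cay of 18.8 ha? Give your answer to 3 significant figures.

5.79

S = 2.4 × 18.8^0.3
ln S = ln 2.4 + 0.3 × ln 18.8 = 0.8755 + 0.3 × 2.9339 = 1.7556
S = e^1.7556 ≈ 5.787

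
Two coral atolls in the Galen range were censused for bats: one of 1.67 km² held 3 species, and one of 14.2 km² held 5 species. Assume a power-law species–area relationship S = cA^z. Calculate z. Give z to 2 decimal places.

Taking logs: ln S = ln c + z ln A, so z = (ln S₂ − ln S₁)/(ln A₂ − ln A₁).
z = ln(5/3) / ln(14.2/1.67) = ln(1.667) / ln(8.503) = 0.5108 / 2.1404 = 0.2387

0.24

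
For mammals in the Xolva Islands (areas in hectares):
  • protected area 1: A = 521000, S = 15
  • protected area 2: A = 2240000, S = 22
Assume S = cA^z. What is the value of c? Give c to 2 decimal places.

0.47

z = ln(S₂/S₁) / ln(A₂/A₁) = ln(22/15) / ln(2240000/521000) = 0.3830 / 1.4585 = 0.2626
c = S₁ / A₁^z = 15 / 521000^0.2626 = 15 / 31.71 = 0.473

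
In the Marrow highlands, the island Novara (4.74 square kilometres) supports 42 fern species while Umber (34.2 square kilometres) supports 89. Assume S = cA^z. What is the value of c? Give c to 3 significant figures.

z = ln(S₂/S₁) / ln(A₂/A₁) = ln(89/42) / ln(34.2/4.74) = 0.7510 / 1.9762 = 0.3800
c = S₁ / A₁^z = 42 / 4.74^0.3800 = 42 / 1.806 = 23.25

23.3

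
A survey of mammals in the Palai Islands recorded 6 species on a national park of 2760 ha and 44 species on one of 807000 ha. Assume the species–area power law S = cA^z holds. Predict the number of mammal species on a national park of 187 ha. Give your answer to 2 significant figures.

2.3

z = ln(44/6) / ln(807000/2760) = 1.9924 / 5.6781 = 0.3509
c = 6 / 2760^0.3509 = 6 / 16.12 = 0.3722
S₃ = 0.3722 × 187^0.3509 = 0.3722 × 6.269 ≈ 2.333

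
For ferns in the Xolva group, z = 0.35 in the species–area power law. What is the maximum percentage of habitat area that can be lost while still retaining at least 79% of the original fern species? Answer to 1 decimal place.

49.0%

Need (A_new/A_old)^0.35 = 0.79, so A_new/A_old = 0.79^(1/0.35) = 0.79^2.857
ln(A_new/A_old) = ln 0.79 / 0.35 = -0.2357 / 0.35 = -0.6735
A_new/A_old = e^-0.6735 ≈ 0.5099
Fraction that can be lost = 1 − 0.5099 = 0.4901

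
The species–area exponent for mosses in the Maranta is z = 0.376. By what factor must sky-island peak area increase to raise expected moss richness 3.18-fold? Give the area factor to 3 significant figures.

21.7

(A₂/A₁)^0.376 = 3.18, so A₂/A₁ = 3.18^(1/0.376) = 3.18^2.66
ln(A₂/A₁) = ln 3.18 / 0.376 = 1.1569 / 0.376 = 3.0768
A₂/A₁ = e^3.0768 ≈ 21.69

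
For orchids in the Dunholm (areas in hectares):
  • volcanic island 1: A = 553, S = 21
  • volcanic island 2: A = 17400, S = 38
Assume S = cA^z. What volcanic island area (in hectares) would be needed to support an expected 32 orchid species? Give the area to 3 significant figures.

z = ln(38/21) / ln(17400/553) = 0.5931 / 3.4489 = 0.1720
c = 21 / 553^0.1720 = 21 / 2.962 = 7.089
A = (32/7.089)^(1/0.1720) ⇒ ln A = ln(4.514)/0.1720 = 8.7649
A = e^8.7649 ≈ 6405 hectares

6410 hectares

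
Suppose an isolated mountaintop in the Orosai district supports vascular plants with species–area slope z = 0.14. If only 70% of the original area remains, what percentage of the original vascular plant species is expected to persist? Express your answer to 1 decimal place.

S_new/S_old = (A_new/A_old)^z = 0.7^0.14
= exp(0.14 × ln 0.7) = exp(0.14 × -0.3567) = exp(-0.0499) ≈ 0.9513

95.1%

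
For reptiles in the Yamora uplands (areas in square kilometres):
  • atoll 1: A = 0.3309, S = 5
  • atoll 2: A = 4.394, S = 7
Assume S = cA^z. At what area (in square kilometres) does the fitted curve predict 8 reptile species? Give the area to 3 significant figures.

z = ln(7/5) / ln(4.394/0.3309) = 0.3365 / 2.5862 = 0.1301
c = 5 / 0.3309^0.1301 = 5 / 0.866 = 5.774
A = (8/5.774)^(1/0.1301) ⇒ ln A = ln(1.386)/0.1301 = 2.5066
A = e^2.5066 ≈ 12.26 square kilometres

12.3 square kilometres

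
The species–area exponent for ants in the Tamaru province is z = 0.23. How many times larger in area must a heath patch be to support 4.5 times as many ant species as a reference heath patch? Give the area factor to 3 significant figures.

692

(A₂/A₁)^0.23 = 4.5, so A₂/A₁ = 4.5^(1/0.23) = 4.5^4.348
ln(A₂/A₁) = ln 4.5 / 0.23 = 1.5041 / 0.23 = 6.5395
A₂/A₁ = e^6.5395 ≈ 691.9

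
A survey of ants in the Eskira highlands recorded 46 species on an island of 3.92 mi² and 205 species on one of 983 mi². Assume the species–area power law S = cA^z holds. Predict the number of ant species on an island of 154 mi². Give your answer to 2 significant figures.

z = ln(205/46) / ln(983/3.92) = 1.4944 / 5.5245 = 0.2705
c = 46 / 3.92^0.2705 = 46 / 1.447 = 31.79
S₃ = 31.79 × 154^0.2705 = 31.79 × 3.906 ≈ 124.2

120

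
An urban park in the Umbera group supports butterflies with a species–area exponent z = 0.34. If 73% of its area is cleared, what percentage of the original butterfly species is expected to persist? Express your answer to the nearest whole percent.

S_new/S_old = (A_new/A_old)^z = 0.27^0.34
= exp(0.34 × ln 0.27) = exp(0.34 × -1.3093) = exp(-0.4452) ≈ 0.6407

64%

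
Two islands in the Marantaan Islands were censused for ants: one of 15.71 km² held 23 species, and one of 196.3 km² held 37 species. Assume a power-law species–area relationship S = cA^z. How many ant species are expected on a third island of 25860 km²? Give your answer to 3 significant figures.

z = ln(37/23) / ln(196.3/15.71) = 0.4754 / 2.5253 = 0.1883
c = 23 / 15.71^0.1883 = 23 / 1.68 = 13.69
S₃ = 13.69 × 25860^0.1883 = 13.69 × 6.772 ≈ 92.74

92.7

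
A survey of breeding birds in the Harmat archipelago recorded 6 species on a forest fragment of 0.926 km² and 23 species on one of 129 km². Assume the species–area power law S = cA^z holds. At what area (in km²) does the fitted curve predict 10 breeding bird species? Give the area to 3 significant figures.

6.05 km²

z = ln(23/6) / ln(129/0.926) = 1.3437 / 4.9367 = 0.2722
c = 6 / 0.926^0.2722 = 6 / 0.9793 = 6.127
A = (10/6.127)^(1/0.2722) ⇒ ln A = ln(1.632)/0.2722 = 1.7998
A = e^1.7998 ≈ 6.049 km²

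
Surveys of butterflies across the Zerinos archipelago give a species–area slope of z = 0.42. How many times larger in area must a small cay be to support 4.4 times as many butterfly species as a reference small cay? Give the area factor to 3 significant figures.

(A₂/A₁)^0.42 = 4.4, so A₂/A₁ = 4.4^(1/0.42) = 4.4^2.381
ln(A₂/A₁) = ln 4.4 / 0.42 = 1.4816 / 0.42 = 3.5276
A₂/A₁ = e^3.5276 ≈ 34.04

34.0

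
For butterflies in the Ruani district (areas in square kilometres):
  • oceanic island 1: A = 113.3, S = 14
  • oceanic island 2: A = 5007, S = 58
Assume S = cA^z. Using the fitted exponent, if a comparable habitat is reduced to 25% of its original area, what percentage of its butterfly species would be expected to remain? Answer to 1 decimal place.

59.4%

z = ln(58/14) / ln(5007/113.3) = 1.4214 / 3.7886 = 0.3752
S_new/S_old = (A_new/A_old)^z = 0.25^0.3752 = exp(0.3752 × -1.3863) = 0.5945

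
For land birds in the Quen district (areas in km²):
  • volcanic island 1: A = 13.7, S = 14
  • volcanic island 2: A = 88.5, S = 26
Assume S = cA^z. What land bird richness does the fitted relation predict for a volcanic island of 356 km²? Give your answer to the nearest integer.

41

z = ln(26/14) / ln(88.5/13.7) = 0.6190 / 1.8656 = 0.3318
c = 14 / 13.7^0.3318 = 14 / 2.383 = 5.874
S₃ = 5.874 × 356^0.3318 = 5.874 × 7.024 ≈ 41.26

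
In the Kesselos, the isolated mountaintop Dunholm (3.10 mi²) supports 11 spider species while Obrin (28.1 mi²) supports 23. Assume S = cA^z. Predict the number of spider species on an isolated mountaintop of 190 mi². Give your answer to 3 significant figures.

z = ln(23/11) / ln(28.1/3.1) = 0.7376 / 2.2044 = 0.3346
c = 11 / 3.1^0.3346 = 11 / 1.46 = 7.533
S₃ = 7.533 × 190^0.3346 = 7.533 × 5.787 ≈ 43.6

43.6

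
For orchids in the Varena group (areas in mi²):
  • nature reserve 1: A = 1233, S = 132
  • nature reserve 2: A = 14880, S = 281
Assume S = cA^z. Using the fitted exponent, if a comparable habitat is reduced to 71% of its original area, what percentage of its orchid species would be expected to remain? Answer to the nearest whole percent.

90%

z = ln(281/132) / ln(14880/1233) = 0.7556 / 2.4906 = 0.3034
S_new/S_old = (A_new/A_old)^z = 0.71^0.3034 = exp(0.3034 × -0.3425) = 0.9013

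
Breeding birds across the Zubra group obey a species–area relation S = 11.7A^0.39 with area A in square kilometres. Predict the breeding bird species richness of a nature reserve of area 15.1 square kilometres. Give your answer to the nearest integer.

S = 11.7 × 15.1^0.39 = 11.7 × 2.883 ≈ 33.73

34 species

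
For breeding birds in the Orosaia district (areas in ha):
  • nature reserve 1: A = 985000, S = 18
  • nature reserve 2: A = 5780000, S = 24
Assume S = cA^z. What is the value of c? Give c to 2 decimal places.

1.91

z = ln(S₂/S₁) / ln(A₂/A₁) = ln(24/18) / ln(5780000/985000) = 0.2877 / 1.7695 = 0.1626
c = S₁ / A₁^z = 18 / 985000^0.1626 = 18 / 9.427 = 1.909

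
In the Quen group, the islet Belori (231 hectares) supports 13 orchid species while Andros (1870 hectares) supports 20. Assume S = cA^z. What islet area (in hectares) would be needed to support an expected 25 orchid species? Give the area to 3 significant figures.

5520 hectares

z = ln(20/13) / ln(1870/231) = 0.4308 / 2.0913 = 0.2060
c = 13 / 231^0.2060 = 13 / 3.068 = 4.237
A = (25/4.237)^(1/0.2060) ⇒ ln A = ln(5.9)/0.2060 = 8.6170
A = e^8.6170 ≈ 5525 hectares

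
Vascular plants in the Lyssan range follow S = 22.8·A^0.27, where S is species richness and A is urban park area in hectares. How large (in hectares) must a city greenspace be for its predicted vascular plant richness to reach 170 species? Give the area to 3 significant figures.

1700 hectares

170 = 22.8 × A^0.27  ⇒  A^0.27 = 170/22.8 = 7.456
ln A = ln(7.456) / 0.27 = 2.0090 / 0.27 = 7.4409
A = e^7.4409 ≈ 1704 hectares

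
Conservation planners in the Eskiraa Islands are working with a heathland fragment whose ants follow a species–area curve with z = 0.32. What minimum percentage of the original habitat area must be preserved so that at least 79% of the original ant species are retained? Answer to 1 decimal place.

Need (A_new/A_old)^0.32 = 0.79, so A_new/A_old = 0.79^(1/0.32) = 0.79^3.125
ln(A_new/A_old) = ln 0.79 / 0.32 = -0.2357 / 0.32 = -0.7366
A_new/A_old = e^-0.7366 ≈ 0.4787

47.9%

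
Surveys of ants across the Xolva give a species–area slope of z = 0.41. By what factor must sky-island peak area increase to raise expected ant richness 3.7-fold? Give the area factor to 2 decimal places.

24.31

(A₂/A₁)^0.41 = 3.7, so A₂/A₁ = 3.7^(1/0.41) = 3.7^2.439
ln(A₂/A₁) = ln 3.7 / 0.41 = 1.3083 / 0.41 = 3.1911
A₂/A₁ = e^3.1911 ≈ 24.31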